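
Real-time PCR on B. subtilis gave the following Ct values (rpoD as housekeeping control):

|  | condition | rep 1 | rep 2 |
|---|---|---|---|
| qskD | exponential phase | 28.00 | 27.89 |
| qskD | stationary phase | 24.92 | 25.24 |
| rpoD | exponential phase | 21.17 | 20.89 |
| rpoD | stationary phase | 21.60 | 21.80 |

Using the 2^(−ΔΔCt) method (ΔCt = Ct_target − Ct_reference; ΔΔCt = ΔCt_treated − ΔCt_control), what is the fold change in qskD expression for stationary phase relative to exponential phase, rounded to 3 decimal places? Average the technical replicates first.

Mean Ct: qskD exponential phase 27.945; qskD stationary phase 25.080; rpoD exponential phase 21.030; rpoD stationary phase 21.700
ΔCt(exponential phase) = 27.945 − 21.030 = 6.915
ΔCt(stationary phase) = 25.080 − 21.700 = 3.380
ΔΔCt = 3.380 − 6.915 = -3.535
Fold change = 2^(−(-3.535)) = 2^3.535 = 11.5915

11.592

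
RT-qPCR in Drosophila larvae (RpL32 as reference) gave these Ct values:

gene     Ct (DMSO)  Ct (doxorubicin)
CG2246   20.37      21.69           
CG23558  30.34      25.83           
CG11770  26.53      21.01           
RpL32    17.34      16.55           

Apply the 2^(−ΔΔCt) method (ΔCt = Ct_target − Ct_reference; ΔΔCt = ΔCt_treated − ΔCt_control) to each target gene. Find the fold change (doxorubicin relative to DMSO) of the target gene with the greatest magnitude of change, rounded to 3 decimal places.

CG2246: ΔΔCt = (21.69−16.55) − (20.37−17.34) = 5.14 − 3.03 = 2.11; fold change = 2^-2.11 = 0.232
CG23558: ΔΔCt = (25.83−16.55) − (30.34−17.34) = 9.28 − 13.00 = -3.72; fold change = 2^3.72 = 13.177
CG11770: ΔΔCt = (21.01−16.55) − (26.53−17.34) = 4.46 − 9.19 = -4.73; fold change = 2^4.73 = 26.538
CG11770 has the largest |ΔΔCt| = 4.73.

26.538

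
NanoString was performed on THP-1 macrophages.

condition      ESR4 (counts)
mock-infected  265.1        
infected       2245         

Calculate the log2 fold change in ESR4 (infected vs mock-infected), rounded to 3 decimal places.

3.082

Fold change = 2245 / 265.1 = 8.4685
log2(8.4685) = 3.0821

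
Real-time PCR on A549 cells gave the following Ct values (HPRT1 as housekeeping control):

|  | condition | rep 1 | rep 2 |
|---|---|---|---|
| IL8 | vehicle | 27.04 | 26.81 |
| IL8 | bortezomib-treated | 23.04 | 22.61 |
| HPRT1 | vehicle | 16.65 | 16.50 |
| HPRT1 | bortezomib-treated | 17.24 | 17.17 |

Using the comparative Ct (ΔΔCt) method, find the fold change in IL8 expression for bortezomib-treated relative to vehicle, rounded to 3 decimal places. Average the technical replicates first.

Mean Ct: IL8 vehicle 26.925; IL8 bortezomib-treated 22.825; HPRT1 vehicle 16.575; HPRT1 bortezomib-treated 17.205
ΔCt(vehicle) = 26.925 − 16.575 = 10.350
ΔCt(bortezomib-treated) = 22.825 − 17.205 = 5.620
ΔΔCt = 5.620 − 10.350 = -4.730
Fold change = 2^(−(-4.730)) = 2^4.730 = 26.5382

26.538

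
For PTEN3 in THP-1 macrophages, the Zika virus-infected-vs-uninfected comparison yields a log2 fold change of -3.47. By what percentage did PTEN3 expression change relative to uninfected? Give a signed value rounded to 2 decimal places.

-90.98%

Fold change = 2^(-3.47) = 0.0902
Percent change = (FC − 1) × 100% = (0.0902 − 1) × 100 = -90.98%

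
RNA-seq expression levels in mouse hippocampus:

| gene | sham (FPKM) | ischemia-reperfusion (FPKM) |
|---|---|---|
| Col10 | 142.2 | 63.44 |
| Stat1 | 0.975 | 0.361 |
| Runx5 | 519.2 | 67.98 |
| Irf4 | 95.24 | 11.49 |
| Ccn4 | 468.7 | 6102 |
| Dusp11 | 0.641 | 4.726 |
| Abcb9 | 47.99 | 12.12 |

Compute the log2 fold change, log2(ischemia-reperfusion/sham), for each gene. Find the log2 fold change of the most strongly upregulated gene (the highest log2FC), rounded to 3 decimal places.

log2(63.44/142.2) = -1.164  (Col10)
log2(0.361/0.975) = -1.433  (Stat1)
log2(67.98/519.2) = -2.933  (Runx5)
log2(11.49/95.24) = -3.051  (Irf4)
log2(6102/468.7) = 3.703  (Ccn4)
log2(4.726/0.641) = 2.882  (Dusp11)
log2(12.12/47.99) = -1.985  (Abcb9)
Ccn4 is most strongly upregulated.

3.703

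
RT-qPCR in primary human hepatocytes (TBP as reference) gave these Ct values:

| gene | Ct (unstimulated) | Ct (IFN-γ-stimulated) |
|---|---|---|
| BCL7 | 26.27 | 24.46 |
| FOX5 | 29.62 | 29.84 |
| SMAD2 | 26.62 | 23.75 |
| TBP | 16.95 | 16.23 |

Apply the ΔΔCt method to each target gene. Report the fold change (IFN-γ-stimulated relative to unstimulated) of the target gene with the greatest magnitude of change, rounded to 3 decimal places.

BCL7: ΔΔCt = (24.46−16.23) − (26.27−16.95) = 8.23 − 9.32 = -1.09; fold change = 2^1.09 = 2.129
FOX5: ΔΔCt = (29.84−16.23) − (29.62−16.95) = 13.61 − 12.67 = 0.94; fold change = 2^-0.94 = 0.521
SMAD2: ΔΔCt = (23.75−16.23) − (26.62−16.95) = 7.52 − 9.67 = -2.15; fold change = 2^2.15 = 4.438
SMAD2 has the largest |ΔΔCt| = 2.15.

4.438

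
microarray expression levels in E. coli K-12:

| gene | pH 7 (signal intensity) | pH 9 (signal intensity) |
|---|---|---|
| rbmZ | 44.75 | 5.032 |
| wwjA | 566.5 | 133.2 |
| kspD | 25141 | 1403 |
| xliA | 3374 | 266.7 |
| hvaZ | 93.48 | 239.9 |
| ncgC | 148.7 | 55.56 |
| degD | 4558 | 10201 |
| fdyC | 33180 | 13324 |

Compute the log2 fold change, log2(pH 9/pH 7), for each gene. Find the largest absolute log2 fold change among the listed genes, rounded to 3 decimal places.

log2(5.032/44.75) = -3.153  (rbmZ)
log2(133.2/566.5) = -2.088  (wwjA)
log2(1403/25141) = -4.163  (kspD)
log2(266.7/3374) = -3.661  (xliA)
log2(239.9/93.48) = 1.360  (hvaZ)
log2(55.56/148.7) = -1.420  (ncgC)
log2(10201/4558) = 1.162  (degD)
log2(13324/33180) = -1.316  (fdyC)
The largest magnitude belongs to kspD.

4.163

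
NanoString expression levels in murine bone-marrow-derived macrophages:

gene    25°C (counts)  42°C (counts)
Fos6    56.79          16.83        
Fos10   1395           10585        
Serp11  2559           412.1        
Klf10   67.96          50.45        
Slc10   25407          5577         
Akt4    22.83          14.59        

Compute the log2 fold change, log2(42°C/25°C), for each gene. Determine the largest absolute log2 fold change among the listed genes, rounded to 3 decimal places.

log2(16.83/56.79) = -1.755  (Fos6)
log2(10585/1395) = 2.924  (Fos10)
log2(412.1/2559) = -2.635  (Serp11)
log2(50.45/67.96) = -0.430  (Klf10)
log2(5577/25407) = -2.188  (Slc10)
log2(14.59/22.83) = -0.646  (Akt4)
The largest magnitude belongs to Fos10.

2.924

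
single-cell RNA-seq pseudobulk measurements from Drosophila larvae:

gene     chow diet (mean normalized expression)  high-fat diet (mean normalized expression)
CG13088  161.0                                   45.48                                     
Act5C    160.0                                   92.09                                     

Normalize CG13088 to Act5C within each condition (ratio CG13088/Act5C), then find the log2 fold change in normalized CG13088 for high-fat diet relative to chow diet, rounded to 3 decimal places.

CG13088/Act5C (chow diet) = 161.0 / 160.0 = 1.0063
CG13088/Act5C (high-fat diet) = 45.48 / 92.09 = 0.49386
Fold change = 0.49386 / 1.0063 = 0.4908
log2(0.4908) = -1.0268

-1.027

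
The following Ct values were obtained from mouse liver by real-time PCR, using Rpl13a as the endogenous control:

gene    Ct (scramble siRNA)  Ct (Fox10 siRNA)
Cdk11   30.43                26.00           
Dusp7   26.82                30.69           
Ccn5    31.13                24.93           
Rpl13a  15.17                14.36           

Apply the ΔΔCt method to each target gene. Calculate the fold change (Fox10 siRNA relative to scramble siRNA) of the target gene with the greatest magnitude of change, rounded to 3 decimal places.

41.933

Cdk11: ΔΔCt = (26.00−14.36) − (30.43−15.17) = 11.64 − 15.26 = -3.62; fold change = 2^3.62 = 12.295
Dusp7: ΔΔCt = (30.69−14.36) − (26.82−15.17) = 16.33 − 11.65 = 4.68; fold change = 2^-4.68 = 0.039
Ccn5: ΔΔCt = (24.93−14.36) − (31.13−15.17) = 10.57 − 15.96 = -5.39; fold change = 2^5.39 = 41.933
Ccn5 has the largest |ΔΔCt| = 5.39.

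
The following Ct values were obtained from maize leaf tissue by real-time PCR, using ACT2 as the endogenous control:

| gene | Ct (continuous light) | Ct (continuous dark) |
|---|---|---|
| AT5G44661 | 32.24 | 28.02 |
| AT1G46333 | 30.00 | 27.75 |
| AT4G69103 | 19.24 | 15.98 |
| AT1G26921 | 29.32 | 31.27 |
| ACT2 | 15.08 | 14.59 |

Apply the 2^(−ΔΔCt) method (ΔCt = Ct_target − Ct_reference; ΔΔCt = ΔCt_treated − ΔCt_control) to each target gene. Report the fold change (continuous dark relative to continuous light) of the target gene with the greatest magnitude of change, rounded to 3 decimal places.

AT5G44661: ΔΔCt = (28.02−14.59) − (32.24−15.08) = 13.43 − 17.16 = -3.73; fold change = 2^3.73 = 13.269
AT1G46333: ΔΔCt = (27.75−14.59) − (30.00−15.08) = 13.16 − 14.92 = -1.76; fold change = 2^1.76 = 3.387
AT4G69103: ΔΔCt = (15.98−14.59) − (19.24−15.08) = 1.39 − 4.16 = -2.77; fold change = 2^2.77 = 6.821
AT1G26921: ΔΔCt = (31.27−14.59) − (29.32−15.08) = 16.68 − 14.24 = 2.44; fold change = 2^-2.44 = 0.184
AT5G44661 has the largest |ΔΔCt| = 3.73.

13.269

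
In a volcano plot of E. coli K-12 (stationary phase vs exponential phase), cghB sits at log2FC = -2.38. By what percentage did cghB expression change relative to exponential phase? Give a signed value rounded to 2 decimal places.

Fold change = 2^(-2.38) = 0.1921
Percent change = (FC − 1) × 100% = (0.1921 − 1) × 100 = -80.79%

-80.79%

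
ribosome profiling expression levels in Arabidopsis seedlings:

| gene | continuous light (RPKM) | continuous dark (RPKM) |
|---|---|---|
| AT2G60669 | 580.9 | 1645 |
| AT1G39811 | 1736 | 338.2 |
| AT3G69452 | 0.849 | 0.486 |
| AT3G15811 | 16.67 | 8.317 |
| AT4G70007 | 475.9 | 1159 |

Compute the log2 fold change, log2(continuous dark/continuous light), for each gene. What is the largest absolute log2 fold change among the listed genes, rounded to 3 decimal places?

log2(1645/580.9) = 1.502  (AT2G60669)
log2(338.2/1736) = -2.360  (AT1G39811)
log2(0.486/0.849) = -0.805  (AT3G69452)
log2(8.317/16.67) = -1.003  (AT3G15811)
log2(1159/475.9) = 1.284  (AT4G70007)
The largest magnitude belongs to AT1G39811.

2.360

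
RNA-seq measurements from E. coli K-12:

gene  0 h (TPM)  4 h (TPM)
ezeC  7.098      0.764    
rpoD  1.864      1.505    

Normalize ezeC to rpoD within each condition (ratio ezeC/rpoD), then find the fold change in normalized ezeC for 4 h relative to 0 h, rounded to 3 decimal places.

0.133

ezeC/rpoD (0 h) = 7.098 / 1.864 = 3.8079
ezeC/rpoD (4 h) = 0.764 / 1.505 = 0.50764
Fold change = 0.50764 / 3.8079 = 0.1333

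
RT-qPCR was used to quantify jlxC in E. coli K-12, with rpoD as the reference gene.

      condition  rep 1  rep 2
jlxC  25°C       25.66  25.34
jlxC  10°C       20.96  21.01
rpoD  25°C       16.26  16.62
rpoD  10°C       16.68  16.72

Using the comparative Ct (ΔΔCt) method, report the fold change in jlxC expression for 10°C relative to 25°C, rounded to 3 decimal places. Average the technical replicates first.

Mean Ct: jlxC 25°C 25.500; jlxC 10°C 20.985; rpoD 25°C 16.440; rpoD 10°C 16.700
ΔCt(25°C) = 25.500 − 16.440 = 9.060
ΔCt(10°C) = 20.985 − 16.700 = 4.285
ΔΔCt = 4.285 − 9.060 = -4.775
Fold change = 2^(−(-4.775)) = 2^4.775 = 27.3790

27.379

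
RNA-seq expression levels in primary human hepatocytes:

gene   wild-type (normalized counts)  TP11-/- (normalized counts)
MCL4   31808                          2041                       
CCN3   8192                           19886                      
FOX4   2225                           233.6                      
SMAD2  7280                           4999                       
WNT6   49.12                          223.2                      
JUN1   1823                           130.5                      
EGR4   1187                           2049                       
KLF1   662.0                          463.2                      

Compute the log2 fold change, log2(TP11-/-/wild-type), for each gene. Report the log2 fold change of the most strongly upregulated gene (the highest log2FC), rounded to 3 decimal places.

log2(2041/31808) = -3.962  (MCL4)
log2(19886/8192) = 1.279  (CCN3)
log2(233.6/2225) = -3.252  (FOX4)
log2(4999/7280) = -0.542  (SMAD2)
log2(223.2/49.12) = 2.184  (WNT6)
log2(130.5/1823) = -3.804  (JUN1)
log2(2049/1187) = 0.788  (EGR4)
log2(463.2/662.0) = -0.515  (KLF1)
WNT6 is most strongly upregulated.

2.184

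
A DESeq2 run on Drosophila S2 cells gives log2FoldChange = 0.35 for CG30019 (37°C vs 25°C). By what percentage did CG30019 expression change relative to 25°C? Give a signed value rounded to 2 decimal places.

Fold change = 2^(0.35) = 1.2746
Percent change = (FC − 1) × 100% = (1.2746 − 1) × 100 = 27.46%

27.46%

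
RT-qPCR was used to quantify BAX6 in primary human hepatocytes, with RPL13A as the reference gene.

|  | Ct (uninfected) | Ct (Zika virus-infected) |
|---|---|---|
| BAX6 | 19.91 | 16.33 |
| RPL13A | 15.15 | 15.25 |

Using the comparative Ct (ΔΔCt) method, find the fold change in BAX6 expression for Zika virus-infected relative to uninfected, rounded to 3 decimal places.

ΔCt(uninfected) = 19.910 − 15.150 = 4.760
ΔCt(Zika virus-infected) = 16.330 − 15.250 = 1.080
ΔΔCt = 1.080 − 4.760 = -3.680
Fold change = 2^(−(-3.680)) = 2^3.680 = 12.8171

12.817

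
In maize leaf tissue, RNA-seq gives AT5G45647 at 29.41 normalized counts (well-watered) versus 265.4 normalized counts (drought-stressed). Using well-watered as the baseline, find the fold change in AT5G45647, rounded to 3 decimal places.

9.024

Fold change = 265.4 / 29.41 = 9.0241
AT5G45647 is upregulated.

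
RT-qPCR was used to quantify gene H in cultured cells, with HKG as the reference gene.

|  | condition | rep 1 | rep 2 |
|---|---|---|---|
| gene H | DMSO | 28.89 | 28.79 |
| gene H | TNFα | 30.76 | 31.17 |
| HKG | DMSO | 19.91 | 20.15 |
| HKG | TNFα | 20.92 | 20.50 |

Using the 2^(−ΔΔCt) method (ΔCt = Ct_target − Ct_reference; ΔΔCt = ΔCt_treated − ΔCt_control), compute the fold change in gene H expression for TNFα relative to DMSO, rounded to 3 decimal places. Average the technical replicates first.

0.367

Mean Ct: gene H DMSO 28.840; gene H TNFα 30.965; HKG DMSO 20.030; HKG TNFα 20.710
ΔCt(DMSO) = 28.840 − 20.030 = 8.810
ΔCt(TNFα) = 30.965 − 20.710 = 10.255
ΔΔCt = 10.255 − 8.810 = 1.445
Fold change = 2^(−1.445) = 0.3673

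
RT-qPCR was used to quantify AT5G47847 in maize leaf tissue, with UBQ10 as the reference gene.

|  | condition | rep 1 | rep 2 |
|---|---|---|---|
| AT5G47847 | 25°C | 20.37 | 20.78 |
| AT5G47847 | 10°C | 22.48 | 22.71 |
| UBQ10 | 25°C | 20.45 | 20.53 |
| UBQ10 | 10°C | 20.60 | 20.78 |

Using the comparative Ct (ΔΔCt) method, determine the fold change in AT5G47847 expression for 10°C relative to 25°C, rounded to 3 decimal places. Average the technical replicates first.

Mean Ct: AT5G47847 25°C 20.575; AT5G47847 10°C 22.595; UBQ10 25°C 20.490; UBQ10 10°C 20.690
ΔCt(25°C) = 20.575 − 20.490 = 0.085
ΔCt(10°C) = 22.595 − 20.690 = 1.905
ΔΔCt = 1.905 − 0.085 = 1.820
Fold change = 2^(−1.820) = 0.2832

0.283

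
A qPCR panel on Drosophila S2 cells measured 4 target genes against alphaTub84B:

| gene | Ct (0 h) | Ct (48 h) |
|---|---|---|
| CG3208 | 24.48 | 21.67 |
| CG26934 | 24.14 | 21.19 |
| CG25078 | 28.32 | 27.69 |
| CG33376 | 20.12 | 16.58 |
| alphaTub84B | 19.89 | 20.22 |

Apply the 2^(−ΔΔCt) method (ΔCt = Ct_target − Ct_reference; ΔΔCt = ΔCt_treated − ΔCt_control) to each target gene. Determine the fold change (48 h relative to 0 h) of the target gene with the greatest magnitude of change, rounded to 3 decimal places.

CG3208: ΔΔCt = (21.67−20.22) − (24.48−19.89) = 1.45 − 4.59 = -3.14; fold change = 2^3.14 = 8.815
CG26934: ΔΔCt = (21.19−20.22) − (24.14−19.89) = 0.97 − 4.25 = -3.28; fold change = 2^3.28 = 9.714
CG25078: ΔΔCt = (27.69−20.22) − (28.32−19.89) = 7.47 − 8.43 = -0.96; fold change = 2^0.96 = 1.945
CG33376: ΔΔCt = (16.58−20.22) − (20.12−19.89) = -3.64 − 0.23 = -3.87; fold change = 2^3.87 = 14.621
CG33376 has the largest |ΔΔCt| = 3.87.

14.621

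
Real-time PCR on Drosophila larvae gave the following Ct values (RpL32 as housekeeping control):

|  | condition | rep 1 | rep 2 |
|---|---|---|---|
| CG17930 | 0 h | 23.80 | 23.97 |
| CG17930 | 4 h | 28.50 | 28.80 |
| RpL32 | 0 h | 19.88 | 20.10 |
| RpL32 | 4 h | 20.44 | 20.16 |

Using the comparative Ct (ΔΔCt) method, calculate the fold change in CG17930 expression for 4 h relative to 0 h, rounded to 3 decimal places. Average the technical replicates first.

0.046

Mean Ct: CG17930 0 h 23.885; CG17930 4 h 28.650; RpL32 0 h 19.990; RpL32 4 h 20.300
ΔCt(0 h) = 23.885 − 19.990 = 3.895
ΔCt(4 h) = 28.650 − 20.300 = 8.350
ΔΔCt = 8.350 − 3.895 = 4.455
Fold change = 2^(−4.455) = 0.0456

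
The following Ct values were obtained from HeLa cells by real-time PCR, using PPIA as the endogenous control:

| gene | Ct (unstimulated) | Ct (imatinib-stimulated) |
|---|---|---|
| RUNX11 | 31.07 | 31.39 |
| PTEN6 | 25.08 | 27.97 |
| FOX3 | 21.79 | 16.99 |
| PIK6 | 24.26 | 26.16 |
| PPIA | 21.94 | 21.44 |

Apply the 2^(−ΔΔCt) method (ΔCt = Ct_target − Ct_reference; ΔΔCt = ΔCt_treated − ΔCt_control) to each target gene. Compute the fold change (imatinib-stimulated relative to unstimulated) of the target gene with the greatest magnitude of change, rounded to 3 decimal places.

19.698

RUNX11: ΔΔCt = (31.39−21.44) − (31.07−21.94) = 9.95 − 9.13 = 0.82; fold change = 2^-0.82 = 0.566
PTEN6: ΔΔCt = (27.97−21.44) − (25.08−21.94) = 6.53 − 3.14 = 3.39; fold change = 2^-3.39 = 0.095
FOX3: ΔΔCt = (16.99−21.44) − (21.79−21.94) = -4.45 − (-0.15) = -4.30; fold change = 2^4.30 = 19.698
PIK6: ΔΔCt = (26.16−21.44) − (24.26−21.94) = 4.72 − 2.32 = 2.40; fold change = 2^-2.40 = 0.189
FOX3 has the largest |ΔΔCt| = 4.30.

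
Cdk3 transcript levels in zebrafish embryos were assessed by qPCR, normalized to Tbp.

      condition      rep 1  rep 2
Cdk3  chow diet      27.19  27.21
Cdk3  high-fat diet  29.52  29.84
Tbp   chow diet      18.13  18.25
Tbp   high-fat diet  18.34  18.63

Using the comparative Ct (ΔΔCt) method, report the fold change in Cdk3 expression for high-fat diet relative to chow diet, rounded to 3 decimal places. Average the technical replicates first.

0.220

Mean Ct: Cdk3 chow diet 27.200; Cdk3 high-fat diet 29.680; Tbp chow diet 18.190; Tbp high-fat diet 18.485
ΔCt(chow diet) = 27.200 − 18.190 = 9.010
ΔCt(high-fat diet) = 29.680 − 18.485 = 11.195
ΔΔCt = 11.195 − 9.010 = 2.185
Fold change = 2^(−2.185) = 0.2199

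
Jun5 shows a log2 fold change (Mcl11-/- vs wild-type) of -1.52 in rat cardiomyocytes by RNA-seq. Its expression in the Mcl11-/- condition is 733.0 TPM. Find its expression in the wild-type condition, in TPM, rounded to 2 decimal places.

Fold change = 2^(-1.52) = 0.3487
wild-type expression = 733.0 / 0.3487 = 2102.18

2102.18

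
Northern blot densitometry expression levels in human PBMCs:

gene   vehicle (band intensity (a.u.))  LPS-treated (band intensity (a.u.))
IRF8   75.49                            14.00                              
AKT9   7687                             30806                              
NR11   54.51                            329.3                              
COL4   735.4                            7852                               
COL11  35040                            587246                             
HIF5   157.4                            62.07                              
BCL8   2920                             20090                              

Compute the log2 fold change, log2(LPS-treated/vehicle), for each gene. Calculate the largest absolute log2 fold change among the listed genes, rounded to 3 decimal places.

log2(14.00/75.49) = -2.431  (IRF8)
log2(30806/7687) = 2.003  (AKT9)
log2(329.3/54.51) = 2.595  (NR11)
log2(7852/735.4) = 3.416  (COL4)
log2(587246/35040) = 4.067  (COL11)
log2(62.07/157.4) = -1.342  (HIF5)
log2(20090/2920) = 2.782  (BCL8)
The largest magnitude belongs to COL11.

4.067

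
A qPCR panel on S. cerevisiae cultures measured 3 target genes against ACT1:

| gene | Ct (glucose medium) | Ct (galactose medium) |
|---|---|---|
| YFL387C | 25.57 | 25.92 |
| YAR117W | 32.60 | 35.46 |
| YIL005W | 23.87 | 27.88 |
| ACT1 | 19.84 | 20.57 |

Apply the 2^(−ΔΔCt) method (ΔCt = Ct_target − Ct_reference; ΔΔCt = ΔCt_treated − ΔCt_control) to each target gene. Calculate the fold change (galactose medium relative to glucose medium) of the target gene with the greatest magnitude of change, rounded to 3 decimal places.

YFL387C: ΔΔCt = (25.92−20.57) − (25.57−19.84) = 5.35 − 5.73 = -0.38; fold change = 2^0.38 = 1.301
YAR117W: ΔΔCt = (35.46−20.57) − (32.60−19.84) = 14.89 − 12.76 = 2.13; fold change = 2^-2.13 = 0.228
YIL005W: ΔΔCt = (27.88−20.57) − (23.87−19.84) = 7.31 − 4.03 = 3.28; fold change = 2^-3.28 = 0.103
YIL005W has the largest |ΔΔCt| = 3.28.

0.103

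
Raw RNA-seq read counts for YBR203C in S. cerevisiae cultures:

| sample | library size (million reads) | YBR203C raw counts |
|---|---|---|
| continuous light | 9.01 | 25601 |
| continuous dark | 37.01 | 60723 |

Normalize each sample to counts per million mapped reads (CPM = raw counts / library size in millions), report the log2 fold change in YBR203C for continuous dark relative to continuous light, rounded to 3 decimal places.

CPM(continuous light) = 25601 / 9.01 = 2841.3984
CPM(continuous dark) = 60723 / 37.01 = 1640.7187
Fold change = 1640.7187 / 2841.3984 = 0.57743
log2(0.57743) = -0.7923

-0.792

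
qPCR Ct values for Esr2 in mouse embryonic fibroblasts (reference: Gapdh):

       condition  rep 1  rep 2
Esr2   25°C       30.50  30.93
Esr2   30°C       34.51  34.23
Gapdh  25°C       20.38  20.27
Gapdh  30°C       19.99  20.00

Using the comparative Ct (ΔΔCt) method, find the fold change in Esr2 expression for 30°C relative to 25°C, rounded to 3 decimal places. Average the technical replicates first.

Mean Ct: Esr2 25°C 30.715; Esr2 30°C 34.370; Gapdh 25°C 20.325; Gapdh 30°C 19.995
ΔCt(25°C) = 30.715 − 20.325 = 10.390
ΔCt(30°C) = 34.370 − 19.995 = 14.375
ΔΔCt = 14.375 − 10.390 = 3.985
Fold change = 2^(−3.985) = 0.0632

0.063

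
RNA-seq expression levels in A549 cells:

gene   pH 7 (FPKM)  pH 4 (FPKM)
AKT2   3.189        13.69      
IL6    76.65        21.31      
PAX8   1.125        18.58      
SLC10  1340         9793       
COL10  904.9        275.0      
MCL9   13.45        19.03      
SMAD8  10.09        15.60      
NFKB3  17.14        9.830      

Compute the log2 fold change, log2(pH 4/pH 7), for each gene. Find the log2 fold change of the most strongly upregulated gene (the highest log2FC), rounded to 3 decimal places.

4.046

log2(13.69/3.189) = 2.102  (AKT2)
log2(21.31/76.65) = -1.847  (IL6)
log2(18.58/1.125) = 4.046  (PAX8)
log2(9793/1340) = 2.870  (SLC10)
log2(275.0/904.9) = -1.718  (COL10)
log2(19.03/13.45) = 0.501  (MCL9)
log2(15.60/10.09) = 0.629  (SMAD8)
log2(9.830/17.14) = -0.802  (NFKB3)
PAX8 is most strongly upregulated.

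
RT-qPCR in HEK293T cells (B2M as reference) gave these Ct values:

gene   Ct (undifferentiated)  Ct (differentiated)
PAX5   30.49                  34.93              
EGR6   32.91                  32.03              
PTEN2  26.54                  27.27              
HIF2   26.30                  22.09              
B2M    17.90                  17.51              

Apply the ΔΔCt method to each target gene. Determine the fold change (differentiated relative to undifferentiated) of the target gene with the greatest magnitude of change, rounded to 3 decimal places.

0.035

PAX5: ΔΔCt = (34.93−17.51) − (30.49−17.90) = 17.42 − 12.59 = 4.83; fold change = 2^-4.83 = 0.035
EGR6: ΔΔCt = (32.03−17.51) − (32.91−17.90) = 14.52 − 15.01 = -0.49; fold change = 2^0.49 = 1.404
PTEN2: ΔΔCt = (27.27−17.51) − (26.54−17.90) = 9.76 − 8.64 = 1.12; fold change = 2^-1.12 = 0.460
HIF2: ΔΔCt = (22.09−17.51) − (26.30−17.90) = 4.58 − 8.40 = -3.82; fold change = 2^3.82 = 14.123
PAX5 has the largest |ΔΔCt| = 4.83.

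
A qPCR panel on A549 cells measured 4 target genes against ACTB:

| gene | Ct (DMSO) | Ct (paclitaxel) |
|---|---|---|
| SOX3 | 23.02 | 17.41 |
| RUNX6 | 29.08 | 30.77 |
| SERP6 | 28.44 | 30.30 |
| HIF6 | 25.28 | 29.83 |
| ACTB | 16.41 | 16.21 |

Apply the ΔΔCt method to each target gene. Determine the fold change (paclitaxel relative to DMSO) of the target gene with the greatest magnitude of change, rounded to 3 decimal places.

42.518

SOX3: ΔΔCt = (17.41−16.21) − (23.02−16.41) = 1.20 − 6.61 = -5.41; fold change = 2^5.41 = 42.518
RUNX6: ΔΔCt = (30.77−16.21) − (29.08−16.41) = 14.56 − 12.67 = 1.89; fold change = 2^-1.89 = 0.270
SERP6: ΔΔCt = (30.30−16.21) − (28.44−16.41) = 14.09 − 12.03 = 2.06; fold change = 2^-2.06 = 0.240
HIF6: ΔΔCt = (29.83−16.21) − (25.28−16.41) = 13.62 − 8.87 = 4.75; fold change = 2^-4.75 = 0.037
SOX3 has the largest |ΔΔCt| = 5.41.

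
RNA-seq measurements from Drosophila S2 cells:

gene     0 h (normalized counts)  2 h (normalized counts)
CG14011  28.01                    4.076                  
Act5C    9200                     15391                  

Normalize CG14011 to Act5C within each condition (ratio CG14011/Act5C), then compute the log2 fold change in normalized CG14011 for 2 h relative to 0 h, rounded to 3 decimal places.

-3.523

CG14011/Act5C (0 h) = 28.01 / 9200 = 0.0030446
CG14011/Act5C (2 h) = 4.076 / 15391 = 0.00026483
Fold change = 0.00026483 / 0.0030446 = 0.0870
log2(0.0870) = -3.5231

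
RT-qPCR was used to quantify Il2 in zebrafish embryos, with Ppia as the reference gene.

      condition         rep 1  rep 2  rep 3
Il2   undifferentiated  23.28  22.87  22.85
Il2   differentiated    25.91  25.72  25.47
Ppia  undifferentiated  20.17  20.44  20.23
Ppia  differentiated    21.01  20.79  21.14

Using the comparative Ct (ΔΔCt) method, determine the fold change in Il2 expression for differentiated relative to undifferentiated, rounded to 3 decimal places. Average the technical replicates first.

Mean Ct: Il2 undifferentiated 23.000; Il2 differentiated 25.700; Ppia undifferentiated 20.280; Ppia differentiated 20.980
ΔCt(undifferentiated) = 23.000 − 20.280 = 2.720
ΔCt(differentiated) = 25.700 − 20.980 = 4.720
ΔΔCt = 4.720 − 2.720 = 2.000
Fold change = 2^(−2.000) = 0.2500

0.250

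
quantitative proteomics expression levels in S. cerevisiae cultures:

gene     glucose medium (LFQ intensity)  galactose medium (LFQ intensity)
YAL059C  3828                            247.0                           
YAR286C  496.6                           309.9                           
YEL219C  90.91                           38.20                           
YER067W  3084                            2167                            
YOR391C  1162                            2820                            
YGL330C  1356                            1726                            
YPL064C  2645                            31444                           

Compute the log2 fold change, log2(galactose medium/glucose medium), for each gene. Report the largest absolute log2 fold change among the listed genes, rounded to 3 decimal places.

log2(247.0/3828) = -3.954  (YAL059C)
log2(309.9/496.6) = -0.680  (YAR286C)
log2(38.20/90.91) = -1.251  (YEL219C)
log2(2167/3084) = -0.509  (YER067W)
log2(2820/1162) = 1.279  (YOR391C)
log2(1726/1356) = 0.348  (YGL330C)
log2(31444/2645) = 3.571  (YPL064C)
The largest magnitude belongs to YAL059C.

3.954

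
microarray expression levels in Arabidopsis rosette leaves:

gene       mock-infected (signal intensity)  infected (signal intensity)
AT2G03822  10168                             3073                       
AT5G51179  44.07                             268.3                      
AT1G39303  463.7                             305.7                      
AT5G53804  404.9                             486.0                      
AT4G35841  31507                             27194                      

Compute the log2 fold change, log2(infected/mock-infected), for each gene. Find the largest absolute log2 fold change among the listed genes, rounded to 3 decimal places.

log2(3073/10168) = -1.726  (AT2G03822)
log2(268.3/44.07) = 2.606  (AT5G51179)
log2(305.7/463.7) = -0.601  (AT1G39303)
log2(486.0/404.9) = 0.263  (AT5G53804)
log2(27194/31507) = -0.212  (AT4G35841)
The largest magnitude belongs to AT5G51179.

2.606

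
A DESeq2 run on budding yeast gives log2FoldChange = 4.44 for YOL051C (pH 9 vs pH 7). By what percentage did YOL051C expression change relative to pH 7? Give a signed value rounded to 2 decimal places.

2070.57%

Fold change = 2^(4.44) = 21.7057
Percent change = (FC − 1) × 100% = (21.7057 − 1) × 100 = 2070.57%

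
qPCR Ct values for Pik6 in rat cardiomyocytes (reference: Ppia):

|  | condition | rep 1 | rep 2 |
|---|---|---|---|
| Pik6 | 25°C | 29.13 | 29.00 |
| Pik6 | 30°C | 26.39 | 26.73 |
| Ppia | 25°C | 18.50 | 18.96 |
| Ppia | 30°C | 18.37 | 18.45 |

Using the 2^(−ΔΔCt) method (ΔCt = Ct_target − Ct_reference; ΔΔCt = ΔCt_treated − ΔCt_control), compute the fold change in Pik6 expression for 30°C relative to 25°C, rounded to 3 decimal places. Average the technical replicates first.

Mean Ct: Pik6 25°C 29.065; Pik6 30°C 26.560; Ppia 25°C 18.730; Ppia 30°C 18.410
ΔCt(25°C) = 29.065 − 18.730 = 10.335
ΔCt(30°C) = 26.560 − 18.410 = 8.150
ΔΔCt = 8.150 − 10.335 = -2.185
Fold change = 2^(−(-2.185)) = 2^2.185 = 4.5473

4.547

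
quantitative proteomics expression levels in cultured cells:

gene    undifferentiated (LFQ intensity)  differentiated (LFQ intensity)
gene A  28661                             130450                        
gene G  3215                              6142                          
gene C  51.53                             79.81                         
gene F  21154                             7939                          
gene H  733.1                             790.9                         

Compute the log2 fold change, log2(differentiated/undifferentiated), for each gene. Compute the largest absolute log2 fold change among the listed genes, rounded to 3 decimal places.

log2(130450/28661) = 2.186  (gene A)
log2(6142/3215) = 0.934  (gene G)
log2(79.81/51.53) = 0.631  (gene C)
log2(7939/21154) = -1.414  (gene F)
log2(790.9/733.1) = 0.109  (gene H)
The largest magnitude belongs to gene A.

2.186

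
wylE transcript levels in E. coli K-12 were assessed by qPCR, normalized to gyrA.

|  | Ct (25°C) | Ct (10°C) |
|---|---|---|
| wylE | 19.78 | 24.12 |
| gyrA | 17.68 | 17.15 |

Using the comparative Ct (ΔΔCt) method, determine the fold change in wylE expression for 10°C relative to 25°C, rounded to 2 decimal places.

0.03

ΔCt(25°C) = 19.780 − 17.680 = 2.100
ΔCt(10°C) = 24.120 − 17.150 = 6.970
ΔΔCt = 6.970 − 2.100 = 4.870
Fold change = 2^(−4.870) = 0.034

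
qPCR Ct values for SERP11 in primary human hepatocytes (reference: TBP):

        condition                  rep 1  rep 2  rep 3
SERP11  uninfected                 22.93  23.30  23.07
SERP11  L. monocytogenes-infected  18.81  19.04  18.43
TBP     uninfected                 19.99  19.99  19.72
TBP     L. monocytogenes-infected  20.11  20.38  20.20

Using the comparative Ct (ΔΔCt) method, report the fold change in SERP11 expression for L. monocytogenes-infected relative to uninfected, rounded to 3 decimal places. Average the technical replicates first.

25.457

Mean Ct: SERP11 uninfected 23.100; SERP11 L. monocytogenes-infected 18.760; TBP uninfected 19.900; TBP L. monocytogenes-infected 20.230
ΔCt(uninfected) = 23.100 − 19.900 = 3.200
ΔCt(L. monocytogenes-infected) = 18.760 − 20.230 = -1.470
ΔΔCt = -1.470 − 3.200 = -4.670
Fold change = 2^(−(-4.670)) = 2^4.670 = 25.4572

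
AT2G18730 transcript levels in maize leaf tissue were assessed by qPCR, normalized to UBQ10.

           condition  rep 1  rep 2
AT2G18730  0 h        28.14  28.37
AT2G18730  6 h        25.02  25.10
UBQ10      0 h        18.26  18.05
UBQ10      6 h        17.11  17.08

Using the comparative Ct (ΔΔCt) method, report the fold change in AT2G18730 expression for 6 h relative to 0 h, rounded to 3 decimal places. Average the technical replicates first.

4.392

Mean Ct: AT2G18730 0 h 28.255; AT2G18730 6 h 25.060; UBQ10 0 h 18.155; UBQ10 6 h 17.095
ΔCt(0 h) = 28.255 − 18.155 = 10.100
ΔCt(6 h) = 25.060 − 17.095 = 7.965
ΔΔCt = 7.965 − 10.100 = -2.135
Fold change = 2^(−(-2.135)) = 2^2.135 = 4.3924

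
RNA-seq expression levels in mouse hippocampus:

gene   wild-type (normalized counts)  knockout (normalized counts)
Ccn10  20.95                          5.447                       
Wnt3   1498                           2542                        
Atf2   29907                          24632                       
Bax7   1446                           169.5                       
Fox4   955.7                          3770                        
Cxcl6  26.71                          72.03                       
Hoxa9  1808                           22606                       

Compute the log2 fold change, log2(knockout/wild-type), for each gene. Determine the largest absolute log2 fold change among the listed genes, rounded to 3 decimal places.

3.644

log2(5.447/20.95) = -1.943  (Ccn10)
log2(2542/1498) = 0.763  (Wnt3)
log2(24632/29907) = -0.280  (Atf2)
log2(169.5/1446) = -3.093  (Bax7)
log2(3770/955.7) = 1.980  (Fox4)
log2(72.03/26.71) = 1.431  (Cxcl6)
log2(22606/1808) = 3.644  (Hoxa9)
The largest magnitude belongs to Hoxa9.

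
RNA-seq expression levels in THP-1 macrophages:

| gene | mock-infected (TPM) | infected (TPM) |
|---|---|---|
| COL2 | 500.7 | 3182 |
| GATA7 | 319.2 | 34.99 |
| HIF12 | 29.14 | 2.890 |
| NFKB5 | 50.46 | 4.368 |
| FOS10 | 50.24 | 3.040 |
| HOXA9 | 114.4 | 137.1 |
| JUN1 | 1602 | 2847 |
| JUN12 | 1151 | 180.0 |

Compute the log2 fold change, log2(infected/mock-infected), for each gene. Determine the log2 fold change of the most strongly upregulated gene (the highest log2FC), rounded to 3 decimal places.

2.668

log2(3182/500.7) = 2.668  (COL2)
log2(34.99/319.2) = -3.189  (GATA7)
log2(2.890/29.14) = -3.334  (HIF12)
log2(4.368/50.46) = -3.530  (NFKB5)
log2(3.040/50.24) = -4.047  (FOS10)
log2(137.1/114.4) = 0.261  (HOXA9)
log2(2847/1602) = 0.830  (JUN1)
log2(180.0/1151) = -2.677  (JUN12)
COL2 is most strongly upregulated.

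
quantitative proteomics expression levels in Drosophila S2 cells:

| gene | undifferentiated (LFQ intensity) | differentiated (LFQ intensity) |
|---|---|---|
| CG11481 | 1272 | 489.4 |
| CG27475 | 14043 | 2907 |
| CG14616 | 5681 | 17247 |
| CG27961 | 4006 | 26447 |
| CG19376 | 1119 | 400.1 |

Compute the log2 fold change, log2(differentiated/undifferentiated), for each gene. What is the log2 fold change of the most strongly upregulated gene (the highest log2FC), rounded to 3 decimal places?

2.723

log2(489.4/1272) = -1.378  (CG11481)
log2(2907/14043) = -2.272  (CG27475)
log2(17247/5681) = 1.602  (CG14616)
log2(26447/4006) = 2.723  (CG27961)
log2(400.1/1119) = -1.484  (CG19376)
CG27961 is most strongly upregulated.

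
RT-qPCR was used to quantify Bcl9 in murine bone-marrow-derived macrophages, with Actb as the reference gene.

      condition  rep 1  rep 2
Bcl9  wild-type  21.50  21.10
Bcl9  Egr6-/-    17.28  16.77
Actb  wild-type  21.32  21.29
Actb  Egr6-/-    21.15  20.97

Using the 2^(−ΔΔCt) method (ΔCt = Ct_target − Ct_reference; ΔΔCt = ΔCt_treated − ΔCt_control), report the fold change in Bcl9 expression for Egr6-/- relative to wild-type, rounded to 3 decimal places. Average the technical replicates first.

Mean Ct: Bcl9 wild-type 21.300; Bcl9 Egr6-/- 17.025; Actb wild-type 21.305; Actb Egr6-/- 21.060
ΔCt(wild-type) = 21.300 − 21.305 = -0.005
ΔCt(Egr6-/-) = 17.025 − 21.060 = -4.035
ΔΔCt = -4.035 − (-0.005) = -4.030
Fold change = 2^(−(-4.030)) = 2^4.030 = 16.3362

16.336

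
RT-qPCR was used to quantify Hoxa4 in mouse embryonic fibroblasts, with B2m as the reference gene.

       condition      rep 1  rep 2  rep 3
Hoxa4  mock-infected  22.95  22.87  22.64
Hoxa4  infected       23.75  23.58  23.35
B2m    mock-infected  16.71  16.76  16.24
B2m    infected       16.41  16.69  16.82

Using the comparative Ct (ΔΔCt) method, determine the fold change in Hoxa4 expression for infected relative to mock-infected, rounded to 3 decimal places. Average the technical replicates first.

Mean Ct: Hoxa4 mock-infected 22.820; Hoxa4 infected 23.560; B2m mock-infected 16.570; B2m infected 16.640
ΔCt(mock-infected) = 22.820 − 16.570 = 6.250
ΔCt(infected) = 23.560 − 16.640 = 6.920
ΔΔCt = 6.920 − 6.250 = 0.670
Fold change = 2^(−0.670) = 0.6285

0.629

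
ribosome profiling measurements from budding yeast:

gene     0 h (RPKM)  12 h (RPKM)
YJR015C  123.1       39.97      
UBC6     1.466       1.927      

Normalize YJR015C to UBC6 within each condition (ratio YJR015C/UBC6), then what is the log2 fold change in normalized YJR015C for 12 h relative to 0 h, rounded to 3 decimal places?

YJR015C/UBC6 (0 h) = 123.1 / 1.466 = 83.97
YJR015C/UBC6 (12 h) = 39.97 / 1.927 = 20.742
Fold change = 20.742 / 83.97 = 0.2470
log2(0.2470) = -2.0173

-2.017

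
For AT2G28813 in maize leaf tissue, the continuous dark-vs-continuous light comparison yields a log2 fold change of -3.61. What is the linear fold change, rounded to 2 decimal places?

Fold change = 2^(-3.61) = 0.082

0.08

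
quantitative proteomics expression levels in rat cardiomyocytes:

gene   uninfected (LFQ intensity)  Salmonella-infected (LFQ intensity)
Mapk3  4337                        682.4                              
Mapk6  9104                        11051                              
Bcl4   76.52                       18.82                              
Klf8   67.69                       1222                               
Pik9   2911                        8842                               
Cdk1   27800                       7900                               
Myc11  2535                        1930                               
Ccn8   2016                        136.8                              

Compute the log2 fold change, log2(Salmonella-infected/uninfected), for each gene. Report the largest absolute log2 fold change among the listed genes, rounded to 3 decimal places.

4.174

log2(682.4/4337) = -2.668  (Mapk3)
log2(11051/9104) = 0.280  (Mapk6)
log2(18.82/76.52) = -2.024  (Bcl4)
log2(1222/67.69) = 4.174  (Klf8)
log2(8842/2911) = 1.603  (Pik9)
log2(7900/27800) = -1.815  (Cdk1)
log2(1930/2535) = -0.393  (Myc11)
log2(136.8/2016) = -3.881  (Ccn8)
The largest magnitude belongs to Klf8.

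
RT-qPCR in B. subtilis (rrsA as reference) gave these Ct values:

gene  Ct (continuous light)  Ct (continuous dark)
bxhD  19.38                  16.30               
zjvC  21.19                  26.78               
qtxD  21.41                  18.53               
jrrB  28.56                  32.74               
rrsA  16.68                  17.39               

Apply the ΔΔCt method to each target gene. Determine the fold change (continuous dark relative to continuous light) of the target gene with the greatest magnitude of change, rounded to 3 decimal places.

0.034

bxhD: ΔΔCt = (16.30−17.39) − (19.38−16.68) = -1.09 − 2.70 = -3.79; fold change = 2^3.79 = 13.833
zjvC: ΔΔCt = (26.78−17.39) − (21.19−16.68) = 9.39 − 4.51 = 4.88; fold change = 2^-4.88 = 0.034
qtxD: ΔΔCt = (18.53−17.39) − (21.41−16.68) = 1.14 − 4.73 = -3.59; fold change = 2^3.59 = 12.042
jrrB: ΔΔCt = (32.74−17.39) − (28.56−16.68) = 15.35 − 11.88 = 3.47; fold change = 2^-3.47 = 0.090
zjvC has the largest |ΔΔCt| = 4.88.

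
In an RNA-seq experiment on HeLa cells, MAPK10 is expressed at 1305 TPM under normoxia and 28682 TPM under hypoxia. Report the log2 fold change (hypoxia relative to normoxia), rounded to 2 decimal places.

Fold change = 28682 / 1305 = 21.9785
log2(21.9785) = 4.458

4.46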